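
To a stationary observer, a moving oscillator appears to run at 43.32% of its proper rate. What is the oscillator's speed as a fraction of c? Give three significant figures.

β = 0.901

Rate ratio = 1/γ, so γ = 1/0.4332 = 2.308.
β = √(1 − 1/γ²) = √(1 − 0.4332²) = √0.8123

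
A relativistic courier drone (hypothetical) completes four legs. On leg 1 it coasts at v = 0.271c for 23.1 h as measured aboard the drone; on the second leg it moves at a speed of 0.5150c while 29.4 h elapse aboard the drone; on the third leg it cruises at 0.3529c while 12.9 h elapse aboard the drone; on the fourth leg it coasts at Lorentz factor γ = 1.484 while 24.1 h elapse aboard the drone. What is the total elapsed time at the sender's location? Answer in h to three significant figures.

Δt = 108 h

Leg 1: γ = 1/√(1 − 0.271²) = 1/√0.9266 = 1.039; Δt_1 = 1.039 × 23.1 = 24.00 h.
Leg 2: γ = 1/√(1 − 0.5150²) = 1/√0.7348 = 1.167; Δt_2 = 1.167 × 29.4 = 34.30 h.
Leg 3: γ = 1/√(1 − 0.3529²) = 1/√0.8755 = 1.069; Δt_3 = 1.069 × 12.9 = 13.79 h.
Leg 4: γ = 1.484; Δt_4 = 1.484 × 24.1 = 35.76 h.
Total: 24.00 + 34.30 + 13.79 + 35.76 h.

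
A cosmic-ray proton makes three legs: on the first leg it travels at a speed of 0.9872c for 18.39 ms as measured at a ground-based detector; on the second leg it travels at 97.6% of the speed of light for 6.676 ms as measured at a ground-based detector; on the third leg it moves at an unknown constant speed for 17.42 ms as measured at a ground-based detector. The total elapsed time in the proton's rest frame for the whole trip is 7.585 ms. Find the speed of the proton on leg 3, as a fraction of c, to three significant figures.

Leg 1: γ = 1/√(1 − 0.9872²) = 1/√0.02544 = 6.270; τ_1 = 18.39/6.270 = 2.933 ms.
Leg 2: β = 0.976; γ = 1/√(1 − 0.976²) = 1/√0.04742 = 4.592; τ_2 = 6.676/4.592 = 1.454 ms.
Leg 3: speed unknown; τ_3 = 17.42/γ_3.
Total proper time: 2.933 + 1.454 + τ_3 = 7.585, so τ_3 = 7.585 − 4.387 = 3.198 ms.
γ_3 = 17.42/3.198 = 5.447; β = √(1 − 1/γ²) = √0.9663.

β = 0.983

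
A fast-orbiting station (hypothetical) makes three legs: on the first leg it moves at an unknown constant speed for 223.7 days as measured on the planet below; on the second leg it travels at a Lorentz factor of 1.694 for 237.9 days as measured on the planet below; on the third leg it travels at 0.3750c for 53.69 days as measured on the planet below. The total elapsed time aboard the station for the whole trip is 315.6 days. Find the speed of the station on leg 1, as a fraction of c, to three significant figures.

β = 0.828

Leg 1: speed unknown; τ_1 = 223.7/γ_1.
Leg 2: γ = 1.694; τ_2 = 237.9/1.694 = 140.4 days.
Leg 3: γ = 1/√(1 − 0.3750²) = 1/√0.8594 = 1.079; τ_3 = 53.69/1.079 = 49.77 days.
Total proper time: τ_1 + 140.4 + 49.77 = 315.6, so τ_1 = 315.6 − 190.2 = 125.4 days.
γ_1 = 223.7/125.4 = 1.784; β = √(1 − 1/γ²) = √0.6858.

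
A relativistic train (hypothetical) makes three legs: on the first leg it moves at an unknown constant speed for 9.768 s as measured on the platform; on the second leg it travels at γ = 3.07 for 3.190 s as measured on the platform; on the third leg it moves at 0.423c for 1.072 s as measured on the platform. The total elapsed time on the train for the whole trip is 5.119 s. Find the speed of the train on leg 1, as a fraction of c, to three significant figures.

Leg 1: speed unknown; τ_1 = 9.768/γ_1.
Leg 2: γ = 3.07; τ_2 = 3.190/3.070 = 1.039 s.
Leg 3: γ = 1/√(1 − 0.423²) = 1/√0.8211 = 1.104; τ_3 = 1.072/1.104 = 0.9714 s.
Total proper time: τ_1 + 1.039 + 0.9714 = 5.119, so τ_1 = 5.119 − 2.010 = 3.109 s.
γ_1 = 9.768/3.109 = 3.142; β = √(1 − 1/γ²) = √0.8987.

β = 0.948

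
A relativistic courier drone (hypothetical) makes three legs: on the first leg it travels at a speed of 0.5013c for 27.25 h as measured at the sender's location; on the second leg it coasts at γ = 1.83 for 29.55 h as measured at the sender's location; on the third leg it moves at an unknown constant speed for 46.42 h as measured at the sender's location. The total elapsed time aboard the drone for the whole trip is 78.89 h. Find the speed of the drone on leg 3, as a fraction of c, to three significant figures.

β = 0.537

Leg 1: γ = 1/√(1 − 0.5013²) = 1/√0.7487 = 1.156; τ_1 = 27.25/1.156 = 23.58 h.
Leg 2: γ = 1.83; τ_2 = 29.55/1.830 = 16.15 h.
Leg 3: speed unknown; τ_3 = 46.42/γ_3.
Total proper time: 23.58 + 16.15 + τ_3 = 78.89, so τ_3 = 78.89 − 39.73 = 39.16 h.
γ_3 = 46.42/39.16 = 1.185; β = √(1 − 1/γ²) = √0.2882.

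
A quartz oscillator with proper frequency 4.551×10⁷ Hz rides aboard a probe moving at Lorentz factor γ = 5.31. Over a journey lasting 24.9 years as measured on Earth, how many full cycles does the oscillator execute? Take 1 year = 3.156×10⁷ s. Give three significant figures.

γ = 5.31
The oscillator's own cycle count is N = f × τ where τ is the proper time aboard the probe. τ = Δt/γ = 24.9/5.310 = 4.689 years = 1.480×10⁸ s.
N = 4.551×10⁷ × 1.480×10⁸ = 6.735×10¹⁵.

N = 6.74×10¹⁵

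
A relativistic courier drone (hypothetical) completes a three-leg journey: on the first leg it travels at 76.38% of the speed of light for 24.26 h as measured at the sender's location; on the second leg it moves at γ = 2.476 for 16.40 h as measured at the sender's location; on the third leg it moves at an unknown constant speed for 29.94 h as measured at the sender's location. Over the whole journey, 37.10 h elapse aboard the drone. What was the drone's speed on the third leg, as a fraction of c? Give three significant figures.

Leg 1: β = 0.7638; γ = 1/√(1 − 0.7638²) = 1/√0.4166 = 1.549; τ_1 = 24.26/1.549 = 15.66 h.
Leg 2: γ = 2.476; τ_2 = 16.40/2.476 = 6.624 h.
Leg 3: speed unknown; τ_3 = 29.94/γ_3.
Total proper time: 15.66 + 6.624 + τ_3 = 37.10, so τ_3 = 37.10 − 22.28 = 14.82 h.
γ_3 = 29.94/14.82 = 2.021; β = √(1 − 1/γ²) = √0.7551.

β = 0.869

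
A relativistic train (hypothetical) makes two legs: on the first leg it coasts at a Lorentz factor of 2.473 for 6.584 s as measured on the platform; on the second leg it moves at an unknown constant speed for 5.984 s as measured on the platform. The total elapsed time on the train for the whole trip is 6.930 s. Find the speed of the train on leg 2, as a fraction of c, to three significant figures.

β = 0.701

Leg 1: γ = 2.473; τ_1 = 6.584/2.473 = 2.662 s.
Leg 2: speed unknown; τ_2 = 5.984/γ_2.
Total proper time: 2.662 + τ_2 = 6.930, so τ_2 = 6.930 − 2.662 = 4.268 s.
γ_2 = 5.984/4.268 = 1.402; β = √(1 − 1/γ²) = √0.4914.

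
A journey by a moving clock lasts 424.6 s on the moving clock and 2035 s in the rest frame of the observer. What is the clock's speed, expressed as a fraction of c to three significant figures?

The proper time is measured on the moving clock (both events occur at the clock's location); Δt is measured in the rest frame of the observer. γ = Δt/τ = 2035/424.6 = 4.793.
β = √(1 − 1/γ²) = √(1 − 0.04353) = √0.9565

v = 0.978c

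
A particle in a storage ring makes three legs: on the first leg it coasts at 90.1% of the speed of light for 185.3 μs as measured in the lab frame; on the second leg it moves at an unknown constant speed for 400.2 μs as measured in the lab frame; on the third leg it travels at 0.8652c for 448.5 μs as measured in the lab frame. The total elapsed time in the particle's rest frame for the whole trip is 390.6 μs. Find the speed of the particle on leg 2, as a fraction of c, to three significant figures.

Leg 1: β = 0.901; γ = 1/√(1 − 0.901²) = 1/√0.1882 = 2.305; τ_1 = 185.3/2.305 = 80.39 μs.
Leg 2: speed unknown; τ_2 = 400.2/γ_2.
Leg 3: γ = 1/√(1 − 0.8652²) = 1/√0.2514 = 1.994; τ_3 = 448.5/1.994 = 224.9 μs.
Total proper time: 80.39 + τ_2 + 224.9 = 390.6, so τ_2 = 390.6 − 305.3 = 85.32 μs.
γ_2 = 400.2/85.32 = 4.690; β = √(1 − 1/γ²) = √0.9545.

β = 0.977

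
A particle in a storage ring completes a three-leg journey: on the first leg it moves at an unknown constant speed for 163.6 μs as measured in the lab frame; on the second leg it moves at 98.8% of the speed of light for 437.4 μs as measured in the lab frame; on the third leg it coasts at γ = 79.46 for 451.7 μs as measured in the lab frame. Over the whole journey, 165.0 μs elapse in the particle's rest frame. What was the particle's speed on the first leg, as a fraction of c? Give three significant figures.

β = 0.828

Leg 1: speed unknown; τ_1 = 163.6/γ_1.
Leg 2: β = 0.988; γ = 1/√(1 − 0.988²) = 1/√0.02386 = 6.474; τ_2 = 437.4/6.474 = 67.56 μs.
Leg 3: γ = 79.46; τ_3 = 451.7/79.46 = 5.685 μs.
Total proper time: τ_1 + 67.56 + 5.685 = 165.0, so τ_1 = 165.0 − 73.24 = 91.76 μs.
γ_1 = 163.6/91.76 = 1.783; β = √(1 − 1/γ²) = √0.6854.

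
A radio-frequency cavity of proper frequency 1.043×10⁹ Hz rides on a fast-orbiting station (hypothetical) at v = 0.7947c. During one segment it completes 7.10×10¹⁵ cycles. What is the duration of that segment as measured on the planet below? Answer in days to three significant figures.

Δt = 130 days

γ = 1/√(1 − 0.7947²) = 1/√0.3685 = 1.647
Proper time for N cycles: τ = N/f = 7.10×10¹⁵/(1.043×10⁹) = 6.807×10⁶ s = 78.79 days.
Lab-frame duration Δt = γτ = 1.647 × 78.79 = 129.8 days.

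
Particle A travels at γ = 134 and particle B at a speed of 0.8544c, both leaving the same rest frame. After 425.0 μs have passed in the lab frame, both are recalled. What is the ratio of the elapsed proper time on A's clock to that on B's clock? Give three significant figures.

A: γ = 134. B: γ = 1/√(1 − 0.8544²) = 1/√0.2700 = 1.924.
τ_A/τ_B = γ_B/γ_A = 1.924/134.0 = 0.01436, so τ_A/τ_B = 0.01436.

τ_A/τ_B = 0.0144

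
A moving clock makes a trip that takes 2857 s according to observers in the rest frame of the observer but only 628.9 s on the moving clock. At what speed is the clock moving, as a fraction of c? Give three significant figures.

v = 0.975c

The proper time is measured on the moving clock (both events occur at the clock's location); Δt is measured in the rest frame of the observer. γ = Δt/τ = 2857/628.9 = 4.543.
β = √(1 − 1/γ²) = √(1 − 0.04846) = √0.9515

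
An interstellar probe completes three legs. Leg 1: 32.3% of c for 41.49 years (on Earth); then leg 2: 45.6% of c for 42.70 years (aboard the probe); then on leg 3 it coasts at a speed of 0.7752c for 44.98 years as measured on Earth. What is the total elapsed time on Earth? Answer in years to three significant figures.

Δt = 134 years

Leg 1: 41.49 years is already measured on Earth.
Leg 2: β = 0.456; γ = 1/√(1 − 0.456²) = 1/√0.7921 = 1.124; Δt_2 = 1.124 × 42.70 = 47.98 years.
Leg 3: 44.98 years is already measured on Earth.
Total: 41.49 + 47.98 + 44.98 years.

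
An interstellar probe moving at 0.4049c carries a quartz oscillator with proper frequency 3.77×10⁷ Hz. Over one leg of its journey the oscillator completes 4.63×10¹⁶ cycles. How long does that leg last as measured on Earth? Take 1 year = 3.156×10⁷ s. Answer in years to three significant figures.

Δt = 42.6 years

γ = 1/√(1 − 0.4049²) = 1/√0.8361 = 1.094
Proper time for N cycles: τ = N/f = 4.63×10¹⁶/(3.77×10⁷) = 1.228×10⁹ s = 38.91 years.
Lab-frame duration Δt = γτ = 1.094 × 38.91 = 42.56 years.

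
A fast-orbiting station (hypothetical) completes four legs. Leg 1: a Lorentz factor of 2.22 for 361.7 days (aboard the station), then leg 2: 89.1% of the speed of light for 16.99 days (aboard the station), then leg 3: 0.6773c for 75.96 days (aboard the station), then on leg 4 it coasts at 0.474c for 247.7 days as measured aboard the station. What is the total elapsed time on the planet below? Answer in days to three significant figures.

Leg 1: γ = 2.22; Δt_1 = 2.220 × 361.7 = 803.0 days.
Leg 2: β = 0.891; γ = 1/√(1 − 0.891²) = 1/√0.2061 = 2.203; Δt_2 = 2.203 × 16.99 = 37.42 days.
Leg 3: γ = 1/√(1 − 0.6773²) = 1/√0.5413 = 1.359; Δt_3 = 1.359 × 75.96 = 103.2 days.
Leg 4: γ = 1/√(1 − 0.474²) = 1/√0.7753 = 1.136; Δt_4 = 1.136 × 247.7 = 281.3 days.
Total: 803.0 + 37.42 + 103.2 + 281.3 days.

Δt = 1220 days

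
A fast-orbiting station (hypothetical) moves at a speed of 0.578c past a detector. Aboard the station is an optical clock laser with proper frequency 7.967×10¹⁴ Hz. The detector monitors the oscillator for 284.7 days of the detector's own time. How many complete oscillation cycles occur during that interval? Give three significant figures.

γ = 1/√(1 − 0.578²) = 1/√0.6659 = 1.225
During 284.7 days of lab time, the oscillator's proper time advances by τ = Δt/γ = 284.7/1.225 = 232.3 days = 2.007×10⁷ s.
N = f × τ = 7.967×10¹⁴ × 2.007×10⁷ = 1.599×10²².

N = 1.60×10²²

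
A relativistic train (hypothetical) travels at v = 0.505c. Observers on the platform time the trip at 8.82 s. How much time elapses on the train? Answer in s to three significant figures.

γ = 1/√(1 − 0.505²) = 1/√0.7450 = 1.159
The interval measured on the platform is the dilated one; the clock on the train measures the proper time τ = Δt/γ = 8.82/1.159 s.

τ = 7.61 s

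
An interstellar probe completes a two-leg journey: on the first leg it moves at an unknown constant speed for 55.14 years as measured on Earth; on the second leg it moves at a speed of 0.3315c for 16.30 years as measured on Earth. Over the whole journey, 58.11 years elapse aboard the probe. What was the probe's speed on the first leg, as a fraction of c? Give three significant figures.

Leg 1: speed unknown; τ_1 = 55.14/γ_1.
Leg 2: γ = 1/√(1 − 0.3315²) = 1/√0.8901 = 1.060; τ_2 = 16.30/1.060 = 15.38 years.
Total proper time: τ_1 + 15.38 = 58.11, so τ_1 = 58.11 − 15.38 = 42.73 years.
γ_1 = 55.14/42.73 = 1.290; β = √(1 − 1/γ²) = √0.3994.

β = 0.632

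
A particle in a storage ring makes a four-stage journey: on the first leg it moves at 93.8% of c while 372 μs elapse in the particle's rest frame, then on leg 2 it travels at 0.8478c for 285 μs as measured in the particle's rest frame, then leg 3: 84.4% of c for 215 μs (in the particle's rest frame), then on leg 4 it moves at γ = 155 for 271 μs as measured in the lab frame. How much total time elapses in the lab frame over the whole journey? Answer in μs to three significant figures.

Leg 1: β = 0.938; γ = 1/√(1 − 0.938²) = 1/√0.1202 = 2.885; Δt_1 = 2.885 × 372 = 1073 μs.
Leg 2: γ = 1/√(1 − 0.8478²) = 1/√0.2812 = 1.886; Δt_2 = 1.886 × 285 = 537.4 μs.
Leg 3: β = 0.844; γ = 1/√(1 − 0.844²) = 1/√0.2877 = 1.864; Δt_3 = 1.864 × 215 = 400.9 μs.
Leg 4: 271 μs is already measured in the lab frame.
Total: 1073 + 537.4 + 400.9 + 271.0 μs.

Δt = 2280 μs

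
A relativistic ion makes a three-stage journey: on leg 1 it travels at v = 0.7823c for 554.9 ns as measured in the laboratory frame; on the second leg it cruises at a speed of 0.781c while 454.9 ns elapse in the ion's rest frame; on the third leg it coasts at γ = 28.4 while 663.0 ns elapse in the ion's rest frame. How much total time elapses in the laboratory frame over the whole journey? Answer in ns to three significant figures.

Leg 1: 554.9 ns is already measured in the laboratory frame.
Leg 2: γ = 1/√(1 − 0.781²) = 1/√0.3900 = 1.601; Δt_2 = 1.601 × 454.9 = 728.4 ns.
Leg 3: γ = 28.4; Δt_3 = 28.40 × 663.0 = 1.883×10⁴ ns.
Total: 554.9 + 728.4 + 1.883×10⁴ ns.

Δt = 2.01×10⁴ ns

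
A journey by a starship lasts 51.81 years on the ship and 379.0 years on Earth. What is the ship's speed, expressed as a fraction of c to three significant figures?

The proper time is measured on the ship (both events occur at the ship's location); Δt is measured on Earth. γ = Δt/τ = 379.0/51.81 = 7.315.
β = √(1 − 1/γ²) = √(1 − 0.01869) = √0.9813

β = 0.991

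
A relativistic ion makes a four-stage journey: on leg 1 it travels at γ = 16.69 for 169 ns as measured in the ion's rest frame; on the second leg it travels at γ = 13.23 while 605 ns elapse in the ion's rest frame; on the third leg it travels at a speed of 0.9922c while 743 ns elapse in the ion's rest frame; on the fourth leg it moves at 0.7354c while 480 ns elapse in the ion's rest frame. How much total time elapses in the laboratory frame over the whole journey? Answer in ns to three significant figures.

Δt = 1.75×10⁴ ns

Leg 1: γ = 16.69; Δt_1 = 16.69 × 169 = 2821 ns.
Leg 2: γ = 13.23; Δt_2 = 13.23 × 605 = 8004 ns.
Leg 3: γ = 1/√(1 − 0.9922²) = 1/√0.01554 = 8.022; Δt_3 = 8.022 × 743 = 5960 ns.
Leg 4: γ = 1/√(1 − 0.7354²) = 1/√0.4592 = 1.476; Δt_4 = 1.476 × 480 = 708.3 ns.
Total: 2821 + 8004 + 5960 + 708.3 ns.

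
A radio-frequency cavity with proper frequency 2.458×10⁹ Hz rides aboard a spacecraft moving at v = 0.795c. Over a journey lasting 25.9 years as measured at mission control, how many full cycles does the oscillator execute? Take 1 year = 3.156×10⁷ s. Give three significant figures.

N = 1.22×10¹⁸

γ = 1/√(1 − 0.795²) = 1/√0.3680 = 1.649
The oscillator's own cycle count is N = f × τ where τ is the proper time aboard the spacecraft. τ = Δt/γ = 25.9/1.649 = 15.71 years = 4.958×10⁸ s.
N = 2.458×10⁹ × 4.958×10⁸ = 1.219×10¹⁸.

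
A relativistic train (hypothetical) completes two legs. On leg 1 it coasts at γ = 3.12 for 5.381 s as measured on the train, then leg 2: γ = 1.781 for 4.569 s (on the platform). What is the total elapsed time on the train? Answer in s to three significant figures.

Leg 1: 5.381 s is already measured on the train.
Leg 2: γ = 1.781; τ_2 = 4.569/1.781 = 2.565 s.
Total: 5.381 + 2.565 s.

τ = 7.95 s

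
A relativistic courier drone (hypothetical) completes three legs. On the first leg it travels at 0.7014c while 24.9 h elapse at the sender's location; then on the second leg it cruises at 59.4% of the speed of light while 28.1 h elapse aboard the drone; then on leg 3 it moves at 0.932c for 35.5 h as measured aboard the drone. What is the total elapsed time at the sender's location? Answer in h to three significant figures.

Δt = 158 h

Leg 1: 24.9 h is already measured at the sender's location.
Leg 2: β = 0.594; γ = 1/√(1 − 0.594²) = 1/√0.6472 = 1.243; Δt_2 = 1.243 × 28.1 = 34.93 h.
Leg 3: γ = 1/√(1 − 0.932²) = 1/√0.1314 = 2.759; Δt_3 = 2.759 × 35.5 = 97.94 h.
Total: 24.90 + 34.93 + 97.94 h.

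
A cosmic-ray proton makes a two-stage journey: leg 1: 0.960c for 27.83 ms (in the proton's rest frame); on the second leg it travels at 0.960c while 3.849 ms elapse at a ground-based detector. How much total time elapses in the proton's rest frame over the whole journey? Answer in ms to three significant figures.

Leg 1: 27.83 ms is already measured in the proton's rest frame.
Leg 2: γ = 1/√(1 − 0.960²) = 25/7 ≈ 3.571; τ_2 = 3.849/3.571 = 1.078 ms.
Total: 27.83 + 1.078 ms.

τ = 28.9 ms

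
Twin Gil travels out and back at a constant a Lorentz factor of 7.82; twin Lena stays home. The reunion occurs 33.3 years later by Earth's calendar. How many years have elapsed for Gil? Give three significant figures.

γ = 7.82
Gil's clock measures proper time along the trip: τ = Δt/γ = 33.3/7.820 years.

τ = 4.26 years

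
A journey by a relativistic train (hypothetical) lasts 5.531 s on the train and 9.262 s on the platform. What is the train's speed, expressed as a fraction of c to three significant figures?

v = 0.802c

The proper time is measured on the train (both events occur at the train's location); Δt is measured on the platform. γ = Δt/τ = 9.262/5.531 = 1.675.
β = √(1 − 1/γ²) = √(1 − 0.3566) = √0.6434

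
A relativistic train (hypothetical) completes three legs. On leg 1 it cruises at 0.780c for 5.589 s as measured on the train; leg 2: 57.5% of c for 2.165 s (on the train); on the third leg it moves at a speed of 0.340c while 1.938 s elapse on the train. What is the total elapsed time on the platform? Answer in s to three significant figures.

Δt = 13.6 s

Leg 1: γ = 1/√(1 − 0.780²) = 1/√0.3916 = 1.598; Δt_1 = 1.598 × 5.589 = 8.931 s.
Leg 2: β = 0.575; γ = 1/√(1 − 0.575²) = 1/√0.6694 = 1.222; Δt_2 = 1.222 × 2.165 = 2.646 s.
Leg 3: γ = 1/√(1 − 0.340²) = 1/√0.8844 = 1.063; Δt_3 = 1.063 × 1.938 = 2.061 s.
Total: 8.931 + 2.646 + 2.061 s.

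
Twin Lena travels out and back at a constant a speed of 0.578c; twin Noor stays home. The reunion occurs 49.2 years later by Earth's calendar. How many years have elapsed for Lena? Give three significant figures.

τ = 40.1 years

γ = 1/√(1 − 0.578²) = 1/√0.6659 = 1.225
Lena's clock measures proper time along the trip: τ = Δt/γ = 49.2/1.225 years.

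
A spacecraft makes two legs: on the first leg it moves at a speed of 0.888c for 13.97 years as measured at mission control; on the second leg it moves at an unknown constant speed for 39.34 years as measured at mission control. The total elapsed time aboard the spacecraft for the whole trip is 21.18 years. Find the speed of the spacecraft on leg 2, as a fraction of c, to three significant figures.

β = 0.927

Leg 1: γ = 1/√(1 − 0.888²) = 1/√0.2115 = 2.175; τ_1 = 13.97/2.175 = 6.424 years.
Leg 2: speed unknown; τ_2 = 39.34/γ_2.
Total proper time: 6.424 + τ_2 = 21.18, so τ_2 = 21.18 − 6.424 = 14.76 years.
γ_2 = 39.34/14.76 = 2.666; β = √(1 − 1/γ²) = √0.8593.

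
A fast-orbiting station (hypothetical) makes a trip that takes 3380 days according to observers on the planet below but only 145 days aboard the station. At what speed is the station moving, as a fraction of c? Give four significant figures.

The proper time is measured aboard the station (both events occur at the station's location); Δt is measured on the planet below. γ = Δt/τ = 3380/145 = 23.31.
β = √(1 − 1/γ²) = √(1 − 0.001840) = √0.9982

v = 0.9991c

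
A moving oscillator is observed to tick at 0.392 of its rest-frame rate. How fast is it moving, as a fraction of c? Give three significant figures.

β = 0.920

Rate ratio = 1/γ, so γ = 1/0.392 = 2.551.
β = √(1 − 1/γ²) = √(1 − 0.392²) = √0.8463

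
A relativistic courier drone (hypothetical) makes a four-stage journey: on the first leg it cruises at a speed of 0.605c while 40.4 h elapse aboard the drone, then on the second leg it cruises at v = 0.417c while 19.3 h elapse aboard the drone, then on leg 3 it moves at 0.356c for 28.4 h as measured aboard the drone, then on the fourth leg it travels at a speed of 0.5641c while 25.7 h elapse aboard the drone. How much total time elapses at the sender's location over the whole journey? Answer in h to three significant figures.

Δt = 133 h

Leg 1: γ = 1/√(1 − 0.605²) = 1/√0.6340 = 1.256; Δt_1 = 1.256 × 40.4 = 50.74 h.
Leg 2: γ = 1/√(1 − 0.417²) = 1/√0.8261 = 1.100; Δt_2 = 1.100 × 19.3 = 21.23 h.
Leg 3: γ = 1/√(1 − 0.356²) = 1/√0.8733 = 1.070; Δt_3 = 1.070 × 28.4 = 30.39 h.
Leg 4: γ = 1/√(1 − 0.5641²) = 1/√0.6818 = 1.211; Δt_4 = 1.211 × 25.7 = 31.12 h.
Total: 50.74 + 21.23 + 30.39 + 31.12 h.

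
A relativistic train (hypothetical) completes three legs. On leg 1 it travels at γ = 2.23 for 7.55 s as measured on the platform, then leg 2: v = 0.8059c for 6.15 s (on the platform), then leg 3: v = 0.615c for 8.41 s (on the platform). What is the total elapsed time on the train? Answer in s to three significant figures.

Leg 1: γ = 2.23; τ_1 = 7.55/2.230 = 3.386 s.
Leg 2: γ = 1/√(1 − 0.8059²) = 1/√0.3505 = 1.689; τ_2 = 6.15/1.689 = 3.641 s.
Leg 3: γ = 1/√(1 − 0.615²) = 1/√0.6218 = 1.268; τ_3 = 8.41/1.268 = 6.632 s.
Total: 3.386 + 3.641 + 6.632 s.

τ = 13.7 s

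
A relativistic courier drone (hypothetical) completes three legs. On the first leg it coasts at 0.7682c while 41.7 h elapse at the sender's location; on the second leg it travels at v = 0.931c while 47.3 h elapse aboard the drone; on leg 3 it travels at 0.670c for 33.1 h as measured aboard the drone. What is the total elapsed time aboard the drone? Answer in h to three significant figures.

τ = 107 h

Leg 1: γ = 1/√(1 − 0.7682²) = 1/√0.4099 = 1.562; τ_1 = 41.7/1.562 = 26.70 h.
Leg 2: 47.3 h is already measured aboard the drone.
Leg 3: 33.1 h is already measured aboard the drone.
Total: 26.70 + 47.30 + 33.10 h.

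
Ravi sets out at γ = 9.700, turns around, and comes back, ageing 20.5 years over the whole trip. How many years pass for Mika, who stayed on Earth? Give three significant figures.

Δt = 199 years

γ = 9.700
Earth-frame duration is the dilated interval: Δt = γτ = 9.700 × 20.5 years.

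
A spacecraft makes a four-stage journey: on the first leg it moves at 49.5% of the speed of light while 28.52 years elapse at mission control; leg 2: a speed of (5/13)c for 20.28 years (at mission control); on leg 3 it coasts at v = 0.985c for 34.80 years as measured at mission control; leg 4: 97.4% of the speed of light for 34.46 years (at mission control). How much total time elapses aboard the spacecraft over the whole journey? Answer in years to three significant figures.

τ = 57.3 years

Leg 1: β = 0.495; γ = 1/√(1 − 0.495²) = 1/√0.7550 = 1.151; τ_1 = 28.52/1.151 = 24.78 years.
Leg 2: γ = 1/√(1 − (5/13)²) = 13/12 ≈ 1.083; τ_2 = 20.28/1.083 = 18.72 years.
Leg 3: γ = 1/√(1 − 0.985²) = 1/√0.02977 = 5.795; τ_3 = 34.80/5.795 = 6.005 years.
Leg 4: β = 0.974; γ = 1/√(1 − 0.974²) = 1/√0.05132 = 4.414; τ_4 = 34.46/4.414 = 7.807 years.
Total: 24.78 + 18.72 + 6.005 + 7.807 years.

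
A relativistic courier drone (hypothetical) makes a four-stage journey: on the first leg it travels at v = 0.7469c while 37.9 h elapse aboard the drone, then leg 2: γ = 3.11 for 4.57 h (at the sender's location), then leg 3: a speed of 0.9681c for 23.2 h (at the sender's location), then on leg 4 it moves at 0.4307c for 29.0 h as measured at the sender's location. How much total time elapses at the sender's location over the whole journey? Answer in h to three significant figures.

Δt = 114 h

Leg 1: γ = 1/√(1 − 0.7469²) = 1/√0.4421 = 1.504; Δt_1 = 1.504 × 37.9 = 57.00 h.
Leg 2: 4.57 h is already measured at the sender's location.
Leg 3: 23.2 h is already measured at the sender's location.
Leg 4: 29.0 h is already measured at the sender's location.
Total: 57.00 + 4.570 + 23.20 + 29.00 h.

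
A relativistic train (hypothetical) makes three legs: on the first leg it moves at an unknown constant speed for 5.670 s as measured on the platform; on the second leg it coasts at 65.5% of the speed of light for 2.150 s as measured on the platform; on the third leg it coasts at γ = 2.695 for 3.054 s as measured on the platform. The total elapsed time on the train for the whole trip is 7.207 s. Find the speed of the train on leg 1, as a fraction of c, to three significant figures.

β = 0.620

Leg 1: speed unknown; τ_1 = 5.670/γ_1.
Leg 2: β = 0.655; γ = 1/√(1 − 0.655²) = 1/√0.5710 = 1.323; τ_2 = 2.150/1.323 = 1.625 s.
Leg 3: γ = 2.695; τ_3 = 3.054/2.695 = 1.133 s.
Total proper time: τ_1 + 1.625 + 1.133 = 7.207, so τ_1 = 7.207 − 2.758 = 4.449 s.
γ_1 = 5.670/4.449 = 1.274; β = √(1 − 1/γ²) = √0.3843.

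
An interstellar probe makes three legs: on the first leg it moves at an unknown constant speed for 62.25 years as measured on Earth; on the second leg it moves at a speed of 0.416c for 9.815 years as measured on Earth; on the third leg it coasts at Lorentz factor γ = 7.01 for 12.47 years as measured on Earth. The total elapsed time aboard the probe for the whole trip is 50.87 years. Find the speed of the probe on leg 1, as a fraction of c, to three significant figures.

β = 0.764

Leg 1: speed unknown; τ_1 = 62.25/γ_1.
Leg 2: γ = 1/√(1 − 0.416²) = 1/√0.8269 = 1.100; τ_2 = 9.815/1.100 = 8.925 years.
Leg 3: γ = 7.01; τ_3 = 12.47/7.010 = 1.779 years.
Total proper time: τ_1 + 8.925 + 1.779 = 50.87, so τ_1 = 50.87 − 10.70 = 40.17 years.
γ_1 = 62.25/40.17 = 1.550; β = √(1 − 1/γ²) = √0.5837.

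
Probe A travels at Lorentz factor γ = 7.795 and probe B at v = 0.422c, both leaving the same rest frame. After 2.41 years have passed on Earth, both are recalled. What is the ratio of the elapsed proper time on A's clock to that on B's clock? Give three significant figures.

A: γ = 7.795. B: γ = 1/√(1 − 0.422²) = 1/√0.8219 = 1.103.
τ_A/τ_B = γ_B/γ_A = 1.103/7.795 = 0.1415, so τ_A/τ_B = 0.1415.

τ_A/τ_B = 0.142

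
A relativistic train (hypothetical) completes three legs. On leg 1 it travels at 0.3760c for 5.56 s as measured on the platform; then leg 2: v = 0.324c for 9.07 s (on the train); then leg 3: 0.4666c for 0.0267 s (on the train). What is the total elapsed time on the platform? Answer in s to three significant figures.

Δt = 15.2 s

Leg 1: 5.56 s is already measured on the platform.
Leg 2: γ = 1/√(1 − 0.324²) = 1/√0.8950 = 1.057; Δt_2 = 1.057 × 9.07 = 9.587 s.
Leg 3: γ = 1/√(1 − 0.4666²) = 1/√0.7823 = 1.131; Δt_3 = 1.131 × 0.0267 = 0.03019 s.
Total: 5.560 + 9.587 + 0.03019 s.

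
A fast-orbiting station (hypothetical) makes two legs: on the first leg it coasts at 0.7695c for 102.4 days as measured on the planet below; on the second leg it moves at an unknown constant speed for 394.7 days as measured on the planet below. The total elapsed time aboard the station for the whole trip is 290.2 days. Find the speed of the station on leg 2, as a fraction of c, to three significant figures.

Leg 1: γ = 1/√(1 − 0.7695²) = 1/√0.4079 = 1.566; τ_1 = 102.4/1.566 = 65.40 days.
Leg 2: speed unknown; τ_2 = 394.7/γ_2.
Total proper time: 65.40 + τ_2 = 290.2, so τ_2 = 290.2 − 65.40 = 224.8 days.
γ_2 = 394.7/224.8 = 1.756; β = √(1 − 1/γ²) = √0.6756.

β = 0.822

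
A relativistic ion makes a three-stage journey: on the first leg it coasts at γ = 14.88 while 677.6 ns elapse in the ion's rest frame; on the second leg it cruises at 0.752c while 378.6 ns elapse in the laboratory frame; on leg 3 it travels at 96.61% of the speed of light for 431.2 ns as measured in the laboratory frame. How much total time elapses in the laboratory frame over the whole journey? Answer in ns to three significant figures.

Δt = 1.09×10⁴ ns

Leg 1: γ = 14.88; Δt_1 = 14.88 × 677.6 = 1.008×10⁴ ns.
Leg 2: 378.6 ns is already measured in the laboratory frame.
Leg 3: 431.2 ns is already measured in the laboratory frame.
Total: 1.008×10⁴ + 378.6 + 431.2 ns.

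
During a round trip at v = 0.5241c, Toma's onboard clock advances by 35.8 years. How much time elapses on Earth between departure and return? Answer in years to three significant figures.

Δt = 42.0 years

γ = 1/√(1 − 0.5241²) = 1/√0.7253 = 1.174
Earth-frame duration is the dilated interval: Δt = γτ = 1.174 × 35.8 years.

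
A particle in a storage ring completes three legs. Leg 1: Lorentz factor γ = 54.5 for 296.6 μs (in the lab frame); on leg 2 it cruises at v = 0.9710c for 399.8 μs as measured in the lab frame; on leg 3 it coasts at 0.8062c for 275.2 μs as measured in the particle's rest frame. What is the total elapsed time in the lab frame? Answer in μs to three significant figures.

Δt = 1160 μs

Leg 1: 296.6 μs is already measured in the lab frame.
Leg 2: 399.8 μs is already measured in the lab frame.
Leg 3: γ = 1/√(1 − 0.8062²) = 1/√0.3500 = 1.690; Δt_3 = 1.690 × 275.2 = 465.1 μs.
Total: 296.6 + 399.8 + 465.1 μs.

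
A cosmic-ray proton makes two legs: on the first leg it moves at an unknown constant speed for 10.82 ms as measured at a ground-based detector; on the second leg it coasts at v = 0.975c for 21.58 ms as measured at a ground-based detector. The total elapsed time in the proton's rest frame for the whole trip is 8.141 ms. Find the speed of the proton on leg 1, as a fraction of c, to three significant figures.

β = 0.951

Leg 1: speed unknown; τ_1 = 10.82/γ_1.
Leg 2: γ = 1/√(1 − 0.975²) = 1/√0.04938 = 4.500; τ_2 = 21.58/4.500 = 4.795 ms.
Total proper time: τ_1 + 4.795 = 8.141, so τ_1 = 8.141 − 4.795 = 3.346 ms.
γ_1 = 10.82/3.346 = 3.234; β = √(1 − 1/γ²) = √0.9044.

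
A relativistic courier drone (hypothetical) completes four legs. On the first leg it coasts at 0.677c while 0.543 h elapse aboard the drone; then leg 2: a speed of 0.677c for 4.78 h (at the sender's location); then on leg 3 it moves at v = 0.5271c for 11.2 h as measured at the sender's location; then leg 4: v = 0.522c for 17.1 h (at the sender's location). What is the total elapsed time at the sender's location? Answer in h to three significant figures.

Δt = 33.8 h

Leg 1: γ = 1/√(1 − 0.677²) = 1/√0.5417 = 1.359; Δt_1 = 1.359 × 0.543 = 0.7378 h.
Leg 2: 4.78 h is already measured at the sender's location.
Leg 3: 11.2 h is already measured at the sender's location.
Leg 4: 17.1 h is already measured at the sender's location.
Total: 0.7378 + 4.780 + 11.20 + 17.10 h.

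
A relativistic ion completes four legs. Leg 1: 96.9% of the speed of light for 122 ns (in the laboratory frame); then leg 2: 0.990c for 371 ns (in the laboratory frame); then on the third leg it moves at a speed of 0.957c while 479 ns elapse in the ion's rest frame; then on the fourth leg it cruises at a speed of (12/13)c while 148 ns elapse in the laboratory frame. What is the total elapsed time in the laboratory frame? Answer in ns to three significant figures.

Leg 1: 122 ns is already measured in the laboratory frame.
Leg 2: 371 ns is already measured in the laboratory frame.
Leg 3: γ = 1/√(1 − 0.957²) = 1/√0.08415 = 3.447; Δt_3 = 3.447 × 479 = 1651 ns.
Leg 4: 148 ns is already measured in the laboratory frame.
Total: 122.0 + 371.0 + 1651 + 148.0 ns.

Δt = 2290 ns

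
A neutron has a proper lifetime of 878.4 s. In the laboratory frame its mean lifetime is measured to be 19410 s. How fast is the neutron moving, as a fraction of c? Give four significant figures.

γ = Δt/τ₀ = 19410/878.4 = 22.10
β = √(1 − 1/γ²) = √(1 − 0.002048) = √0.9980

β = 0.9990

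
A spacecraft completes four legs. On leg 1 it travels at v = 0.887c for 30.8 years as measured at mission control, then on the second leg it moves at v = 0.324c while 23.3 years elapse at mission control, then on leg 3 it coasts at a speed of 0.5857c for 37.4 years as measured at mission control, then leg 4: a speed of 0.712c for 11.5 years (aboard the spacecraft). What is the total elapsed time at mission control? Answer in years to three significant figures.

Δt = 108 years

Leg 1: 30.8 years is already measured at mission control.
Leg 2: 23.3 years is already measured at mission control.
Leg 3: 37.4 years is already measured at mission control.
Leg 4: γ = 1/√(1 − 0.712²) = 1/√0.4931 = 1.424; Δt_4 = 1.424 × 11.5 = 16.38 years.
Total: 30.80 + 23.30 + 37.40 + 16.38 years.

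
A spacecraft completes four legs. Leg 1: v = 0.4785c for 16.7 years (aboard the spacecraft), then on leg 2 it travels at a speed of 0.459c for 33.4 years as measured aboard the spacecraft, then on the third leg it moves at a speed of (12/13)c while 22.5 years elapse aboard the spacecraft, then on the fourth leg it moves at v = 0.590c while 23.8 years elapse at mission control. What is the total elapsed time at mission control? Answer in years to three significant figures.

Leg 1: γ = 1/√(1 − 0.4785²) = 1/√0.7710 = 1.139; Δt_1 = 1.139 × 16.7 = 19.02 years.
Leg 2: γ = 1/√(1 − 0.459²) = 1/√0.7893 = 1.126; Δt_2 = 1.126 × 33.4 = 37.59 years.
Leg 3: γ = 1/√(1 − (12/13)²) = 13/5 = 2.600; Δt_3 = 2.600 × 22.5 = 58.50 years.
Leg 4: 23.8 years is already measured at mission control.
Total: 19.02 + 37.59 + 58.50 + 23.80 years.

Δt = 139 years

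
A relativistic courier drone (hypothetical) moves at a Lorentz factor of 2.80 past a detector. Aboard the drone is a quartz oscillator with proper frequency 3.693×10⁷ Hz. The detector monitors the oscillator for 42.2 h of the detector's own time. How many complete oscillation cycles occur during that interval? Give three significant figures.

N = 2.00×10¹²

γ = 2.80
During 42.2 h of lab time, the oscillator's proper time advances by τ = Δt/γ = 42.2/2.800 = 15.07 h = 5.426×10⁴ s.
N = f × τ = 3.693×10⁷ × 5.426×10⁴ = 2.004×10¹².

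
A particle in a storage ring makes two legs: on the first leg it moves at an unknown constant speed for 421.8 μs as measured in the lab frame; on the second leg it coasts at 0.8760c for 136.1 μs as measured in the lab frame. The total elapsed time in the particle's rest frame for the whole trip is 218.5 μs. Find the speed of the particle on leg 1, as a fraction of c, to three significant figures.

β = 0.932

Leg 1: speed unknown; τ_1 = 421.8/γ_1.
Leg 2: γ = 1/√(1 − 0.8760²) = 1/√0.2326 = 2.073; τ_2 = 136.1/2.073 = 65.64 μs.
Total proper time: τ_1 + 65.64 = 218.5, so τ_1 = 218.5 − 65.64 = 152.9 μs.
γ_1 = 421.8/152.9 = 2.759; β = √(1 − 1/γ²) = √0.8687.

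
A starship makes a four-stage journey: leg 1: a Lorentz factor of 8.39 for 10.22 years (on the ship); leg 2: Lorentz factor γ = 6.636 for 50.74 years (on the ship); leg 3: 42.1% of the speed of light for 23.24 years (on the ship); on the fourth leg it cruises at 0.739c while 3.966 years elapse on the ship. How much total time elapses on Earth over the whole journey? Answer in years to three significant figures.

Leg 1: γ = 8.39; Δt_1 = 8.390 × 10.22 = 85.75 years.
Leg 2: γ = 6.636; Δt_2 = 6.636 × 50.74 = 336.7 years.
Leg 3: β = 0.421; γ = 1/√(1 − 0.421²) = 1/√0.8228 = 1.102; Δt_3 = 1.102 × 23.24 = 25.62 years.
Leg 4: γ = 1/√(1 − 0.739²) = 1/√0.4539 = 1.484; Δt_4 = 1.484 × 3.966 = 5.887 years.
Total: 85.75 + 336.7 + 25.62 + 5.887 years.

Δt = 454 years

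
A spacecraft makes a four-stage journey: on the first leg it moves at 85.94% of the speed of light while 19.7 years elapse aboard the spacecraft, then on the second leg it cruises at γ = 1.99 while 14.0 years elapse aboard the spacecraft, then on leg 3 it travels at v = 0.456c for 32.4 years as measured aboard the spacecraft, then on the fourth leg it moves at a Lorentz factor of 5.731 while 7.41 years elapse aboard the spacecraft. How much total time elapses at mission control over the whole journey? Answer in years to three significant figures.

Leg 1: β = 0.8594; γ = 1/√(1 − 0.8594²) = 1/√0.2614 = 1.956; Δt_1 = 1.956 × 19.7 = 38.53 years.
Leg 2: γ = 1.99; Δt_2 = 1.990 × 14.0 = 27.86 years.
Leg 3: γ = 1/√(1 − 0.456²) = 1/√0.7921 = 1.124; Δt_3 = 1.124 × 32.4 = 36.41 years.
Leg 4: γ = 5.731; Δt_4 = 5.731 × 7.41 = 42.47 years.
Total: 38.53 + 27.86 + 36.41 + 42.47 years.

Δt = 145 years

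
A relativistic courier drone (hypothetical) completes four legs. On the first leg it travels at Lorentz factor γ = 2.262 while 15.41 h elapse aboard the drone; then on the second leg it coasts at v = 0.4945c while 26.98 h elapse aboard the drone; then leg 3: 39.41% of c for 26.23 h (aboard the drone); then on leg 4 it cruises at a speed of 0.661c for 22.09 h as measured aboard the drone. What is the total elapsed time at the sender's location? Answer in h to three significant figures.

Δt = 124 h

Leg 1: γ = 2.262; Δt_1 = 2.262 × 15.41 = 34.86 h.
Leg 2: γ = 1/√(1 − 0.4945²) = 1/√0.7555 = 1.151; Δt_2 = 1.151 × 26.98 = 31.04 h.
Leg 3: β = 0.3941; γ = 1/√(1 − 0.3941²) = 1/√0.8447 = 1.088; Δt_3 = 1.088 × 26.23 = 28.54 h.
Leg 4: γ = 1/√(1 − 0.661²) = 1/√0.5631 = 1.333; Δt_4 = 1.333 × 22.09 = 29.44 h.
Total: 34.86 + 31.04 + 28.54 + 29.44 h.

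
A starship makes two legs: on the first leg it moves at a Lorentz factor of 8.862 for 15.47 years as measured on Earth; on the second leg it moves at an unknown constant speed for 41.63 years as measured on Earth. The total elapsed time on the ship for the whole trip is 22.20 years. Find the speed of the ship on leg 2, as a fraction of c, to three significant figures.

Leg 1: γ = 8.862; τ_1 = 15.47/8.862 = 1.746 years.
Leg 2: speed unknown; τ_2 = 41.63/γ_2.
Total proper time: 1.746 + τ_2 = 22.20, so τ_2 = 22.20 − 1.746 = 20.45 years.
γ_2 = 41.63/20.45 = 2.035; β = √(1 − 1/γ²) = √0.7586.

β = 0.871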